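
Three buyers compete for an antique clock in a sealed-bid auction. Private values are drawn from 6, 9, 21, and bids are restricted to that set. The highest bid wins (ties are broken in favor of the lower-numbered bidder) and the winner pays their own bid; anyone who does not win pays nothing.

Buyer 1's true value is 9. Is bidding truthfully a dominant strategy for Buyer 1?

No

Consider the case where Buyer 2 bids 6 and Buyer 3 bids 6.
Truthful bid 9: wins, pays 9, utility 9 - 9 = 0.
Bid 6 instead: wins, pays 6, utility 9 - 6 = 3.
Since 3 > 0, bidding 6 is strictly better here, so truthful bidding is not dominant.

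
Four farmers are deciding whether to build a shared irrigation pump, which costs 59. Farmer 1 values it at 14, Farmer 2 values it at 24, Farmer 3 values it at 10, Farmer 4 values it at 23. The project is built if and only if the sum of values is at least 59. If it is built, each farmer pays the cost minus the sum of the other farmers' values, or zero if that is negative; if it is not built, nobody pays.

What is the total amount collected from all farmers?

25

Total value 71 ≥ cost 59, so it is built.
Farmer 1: others sum to 57; max(0, 59 - 57) = 2.
Farmer 2: others sum to 47; max(0, 59 - 47) = 12.
Farmer 3: others sum to 61; max(0, 59 - 61) = 0.
Farmer 4: others sum to 48; max(0, 59 - 48) = 11.
Total collected = 2 + 12 + 0 + 11 = 25.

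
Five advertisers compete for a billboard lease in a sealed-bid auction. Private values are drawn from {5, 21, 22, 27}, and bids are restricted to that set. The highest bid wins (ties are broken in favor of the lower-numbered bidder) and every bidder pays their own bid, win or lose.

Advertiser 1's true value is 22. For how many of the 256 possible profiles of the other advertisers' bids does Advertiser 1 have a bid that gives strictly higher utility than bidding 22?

191

Others bid (5, 5, 5, 5): truth gives 0; bid 5 gives 17 > 0. Violating.
Others bid (5, 5, 5, 21): truth gives 0; bid 21 gives 1 > 0. Violating.
Others bid (5, 5, 5, 27): truth gives -22; bid 5 gives -5 > -22. Violating.
Others bid (5, 5, 21, 5): truth gives 0; bid 21 gives 1 > 0. Violating.
Others bid (5, 5, 5, 22): truth gives 0; no alternative beats it.
Others bid (5, 5, 21, 22): truth gives 0; no alternative beats it.
(Checking all 256 profiles: 191 have a profitable deviation, 65 do not.)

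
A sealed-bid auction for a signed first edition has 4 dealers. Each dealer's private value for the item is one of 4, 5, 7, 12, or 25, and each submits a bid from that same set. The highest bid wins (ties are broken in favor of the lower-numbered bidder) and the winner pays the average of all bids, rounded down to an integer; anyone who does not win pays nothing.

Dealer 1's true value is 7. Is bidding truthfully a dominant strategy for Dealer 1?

No

Consider the case where Dealer 2 bids 4, Dealer 3 bids 4 and Dealer 4 bids 5.
Truthful bid 7: wins, pays 5, utility 7 - 5 = 2.
Bid 5 instead: wins, pays 4, utility 7 - 4 = 3.
Since 3 > 2, bidding 5 is strictly better here, so truthful bidding is not dominant.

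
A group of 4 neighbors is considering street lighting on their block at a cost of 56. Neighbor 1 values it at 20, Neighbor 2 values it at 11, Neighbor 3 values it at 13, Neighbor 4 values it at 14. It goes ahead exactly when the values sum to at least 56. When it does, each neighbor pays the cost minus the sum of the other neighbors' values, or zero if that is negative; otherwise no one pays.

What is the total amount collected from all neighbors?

Total value 58 ≥ cost 56, so it is built.
Neighbor 1: others sum to 38; max(0, 56 - 38) = 18.
Neighbor 2: others sum to 47; max(0, 56 - 47) = 9.
Neighbor 3: others sum to 45; max(0, 56 - 45) = 11.
Neighbor 4: others sum to 44; max(0, 56 - 44) = 12.
Total collected = 18 + 9 + 11 + 12 = 50.

50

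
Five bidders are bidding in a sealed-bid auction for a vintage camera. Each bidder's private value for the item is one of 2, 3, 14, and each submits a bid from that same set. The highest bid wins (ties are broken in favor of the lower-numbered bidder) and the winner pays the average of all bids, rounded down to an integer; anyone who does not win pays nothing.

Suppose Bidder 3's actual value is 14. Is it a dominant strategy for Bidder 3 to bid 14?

Consider the case where Bidder 1 bids 2, Bidder 2 bids 2, Bidder 4 bids 2 and Bidder 5 bids 2.
Truthful bid 14: wins, pays 4, utility 14 - 4 = 10.
Bid 3 instead: wins, pays 2, utility 14 - 2 = 12.
Since 12 > 10, bidding 3 is strictly better here, so truthful bidding is not dominant.

No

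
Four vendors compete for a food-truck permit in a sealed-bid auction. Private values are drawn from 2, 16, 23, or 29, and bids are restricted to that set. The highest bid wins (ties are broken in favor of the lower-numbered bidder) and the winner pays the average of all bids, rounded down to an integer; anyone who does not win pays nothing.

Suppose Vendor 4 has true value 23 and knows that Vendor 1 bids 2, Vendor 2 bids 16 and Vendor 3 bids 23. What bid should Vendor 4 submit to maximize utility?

29

Bid 2: loses, pays 0, utility 0.
Bid 16: loses, pays 0, utility 0.
Bid 23: loses, pays 0, utility 0.
Bid 29: wins, pays 17, utility 23 - 17 = 6.
The best choice is 29 with utility 6.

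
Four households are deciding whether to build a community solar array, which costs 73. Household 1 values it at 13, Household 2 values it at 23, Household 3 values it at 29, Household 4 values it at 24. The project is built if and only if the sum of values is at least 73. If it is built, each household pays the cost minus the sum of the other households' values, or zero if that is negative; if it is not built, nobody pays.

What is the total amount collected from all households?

Total value 89 ≥ cost 73, so it is built.
Household 1: others sum to 76; max(0, 73 - 76) = 0.
Household 2: others sum to 66; max(0, 73 - 66) = 7.
Household 3: others sum to 60; max(0, 73 - 60) = 13.
Household 4: others sum to 65; max(0, 73 - 65) = 8.
Total collected = 0 + 7 + 13 + 8 = 28.

28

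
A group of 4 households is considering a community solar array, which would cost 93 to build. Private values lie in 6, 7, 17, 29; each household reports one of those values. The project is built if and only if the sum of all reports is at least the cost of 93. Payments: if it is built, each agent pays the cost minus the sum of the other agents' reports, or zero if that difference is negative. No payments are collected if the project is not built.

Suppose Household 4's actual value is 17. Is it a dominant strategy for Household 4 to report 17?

Yes

Check each profile of the others' reports and compare truth against every alternative report.
Others report (29, 29, 29): truth gives 11, best alternative gives 11.
Others report (6, 6, 6): truth gives 0, best alternative gives 0.
Others report (6, 6, 7): truth gives 0, best alternative gives 0.
Others report (6, 6, 17): truth gives 0, best alternative gives 0.
Others report (6, 6, 29): truth gives 0, best alternative gives 0.
Others report (6, 7, 6): truth gives 0, best alternative gives 0.
(Remaining 58 profiles checked similarly; truth is weakly best in each.)
In every case the truthful report is at least as good as any alternative, so it is a dominant strategy.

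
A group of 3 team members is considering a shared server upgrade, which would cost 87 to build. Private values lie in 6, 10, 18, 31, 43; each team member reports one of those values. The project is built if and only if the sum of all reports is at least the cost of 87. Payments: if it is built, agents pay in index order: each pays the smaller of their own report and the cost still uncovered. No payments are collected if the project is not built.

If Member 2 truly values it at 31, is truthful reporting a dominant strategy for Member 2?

No

Consider the case where Member 1 reports 31 and Member 3 reports 43.
Truthful report 31: project built, pays 31, utility 31 - 31 = 0.
Report 18 instead: project built, pays 18, utility 31 - 18 = 13.
Since 13 > 0, reporting 18 is strictly better here, so truthful reporting is not dominant.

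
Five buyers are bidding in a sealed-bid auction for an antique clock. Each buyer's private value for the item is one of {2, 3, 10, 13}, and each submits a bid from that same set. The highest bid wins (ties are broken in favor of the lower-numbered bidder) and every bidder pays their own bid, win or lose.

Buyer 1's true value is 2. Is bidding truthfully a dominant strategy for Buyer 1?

No

Consider the case where Buyer 2 bids 2, Buyer 3 bids 2, Buyer 4 bids 2 and Buyer 5 bids 3.
Truthful bid 2: loses but pays 2, utility -2.
Bid 3 instead: wins, pays 3, utility 2 - 3 = -1.
Since -1 > -2, bidding 3 is strictly better here, so truthful bidding is not dominant.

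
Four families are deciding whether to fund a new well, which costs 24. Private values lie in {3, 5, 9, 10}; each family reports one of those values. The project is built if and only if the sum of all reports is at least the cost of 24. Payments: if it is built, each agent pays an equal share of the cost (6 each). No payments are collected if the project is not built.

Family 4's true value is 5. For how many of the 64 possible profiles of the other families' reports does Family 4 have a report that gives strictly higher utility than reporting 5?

6

Others report (5, 5, 9): truth gives -1; report 3 gives 0 > -1. Violating.
Others report (5, 5, 10): truth gives -1; report 3 gives 0 > -1. Violating.
Others report (5, 9, 5): truth gives -1; report 3 gives 0 > -1. Violating.
Others report (5, 10, 5): truth gives -1; report 3 gives 0 > -1. Violating.
Others report (3, 3, 3): truth gives 0; no alternative beats it.
Others report (3, 3, 5): truth gives 0; no alternative beats it.
(Checking all 64 profiles: 6 have a profitable deviation, 58 do not.)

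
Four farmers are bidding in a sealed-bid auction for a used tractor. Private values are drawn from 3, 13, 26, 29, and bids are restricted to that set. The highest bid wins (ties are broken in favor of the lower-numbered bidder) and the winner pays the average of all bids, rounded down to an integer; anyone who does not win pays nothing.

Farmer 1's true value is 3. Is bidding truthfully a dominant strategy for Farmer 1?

Check each profile of the others' bids and compare truth against every alternative bid.
Others bid (13, 13, 13): truth gives 0, best alternative gives -10.
Others bid (3, 13, 13): truth gives 0, best alternative gives -7.
Others bid (13, 3, 13): truth gives 0, best alternative gives -7.
Others bid (13, 13, 3): truth gives 0, best alternative gives -7.
Others bid (3, 3, 13): truth gives 0, best alternative gives -5.
Others bid (3, 13, 3): truth gives 0, best alternative gives -5.
(Remaining 58 profiles checked similarly; truth is weakly best in each.)
In every case the truthful bid is at least as good as any alternative, so it is a dominant strategy.

Yes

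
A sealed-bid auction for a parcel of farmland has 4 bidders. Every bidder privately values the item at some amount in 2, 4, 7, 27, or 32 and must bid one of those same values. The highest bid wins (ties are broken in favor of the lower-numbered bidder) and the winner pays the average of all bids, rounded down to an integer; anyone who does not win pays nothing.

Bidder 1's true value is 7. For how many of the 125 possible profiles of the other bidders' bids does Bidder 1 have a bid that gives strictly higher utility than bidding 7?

4

Others bid (2, 2, 2): truth gives 4; bid 2 gives 5 > 4. Violating.
Others bid (2, 4, 4): truth gives 3; bid 4 gives 4 > 3. Violating.
Others bid (4, 2, 4): truth gives 3; bid 4 gives 4 > 3. Violating.
Others bid (4, 4, 2): truth gives 3; bid 4 gives 4 > 3. Violating.
Others bid (2, 2, 4): truth gives 4; no alternative beats it.
Others bid (2, 2, 7): truth gives 3; no alternative beats it.
(Checking all 125 profiles: 4 have a profitable deviation, 121 do not.)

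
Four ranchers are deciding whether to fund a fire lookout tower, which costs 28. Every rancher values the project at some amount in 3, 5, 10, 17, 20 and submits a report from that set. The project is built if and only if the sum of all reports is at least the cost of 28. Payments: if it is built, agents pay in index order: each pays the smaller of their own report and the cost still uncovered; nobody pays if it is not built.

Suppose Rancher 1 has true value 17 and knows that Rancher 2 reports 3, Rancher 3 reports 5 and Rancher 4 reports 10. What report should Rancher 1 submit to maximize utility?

Report 3: project not built, utility 0.
Report 5: project not built, utility 0.
Report 10: project built, pays 10, utility 17 - 10 = 7.
Report 17: project built, pays 17, utility 17 - 17 = 0.
Report 20: project built, pays 20, utility 17 - 20 = -3.
The best choice is 10 with utility 7.

10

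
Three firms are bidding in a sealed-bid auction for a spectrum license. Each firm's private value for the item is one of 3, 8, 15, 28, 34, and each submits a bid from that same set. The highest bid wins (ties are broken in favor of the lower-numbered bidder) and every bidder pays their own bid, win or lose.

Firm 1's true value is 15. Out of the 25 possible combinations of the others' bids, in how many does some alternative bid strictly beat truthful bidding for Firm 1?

Others bid (3, 3): truth gives 0; bid 3 gives 12 > 0. Violating.
Others bid (3, 8): truth gives 0; bid 8 gives 7 > 0. Violating.
Others bid (3, 28): truth gives -15; bid 3 gives -3 > -15. Violating.
Others bid (3, 34): truth gives -15; bid 3 gives -3 > -15. Violating.
Others bid (3, 15): truth gives 0; no alternative beats it.
Others bid (8, 15): truth gives 0; no alternative beats it.
(Checking all 25 profiles: 20 have a profitable deviation, 5 do not.)

20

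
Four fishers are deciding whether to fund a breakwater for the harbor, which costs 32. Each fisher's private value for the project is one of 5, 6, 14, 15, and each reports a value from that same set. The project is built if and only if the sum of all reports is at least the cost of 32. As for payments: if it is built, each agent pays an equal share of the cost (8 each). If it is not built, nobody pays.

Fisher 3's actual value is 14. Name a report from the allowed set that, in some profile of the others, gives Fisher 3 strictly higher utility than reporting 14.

15

Suppose Fisher 1 reports 5, Fisher 2 reports 6 and Fisher 4 reports 6.
Report 14: project not built, utility 0.
Report 15: project built, pays 8, utility 14 - 8 = 6.
So reporting 15 beats truth here (6 > 0).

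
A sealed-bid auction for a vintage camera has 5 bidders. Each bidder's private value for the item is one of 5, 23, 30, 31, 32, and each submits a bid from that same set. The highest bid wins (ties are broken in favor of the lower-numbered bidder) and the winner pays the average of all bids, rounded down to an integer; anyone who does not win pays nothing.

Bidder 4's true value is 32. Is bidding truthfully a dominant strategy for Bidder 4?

Consider the case where Bidder 1 bids 5, Bidder 2 bids 5, Bidder 3 bids 5 and Bidder 5 bids 5.
Truthful bid 32: wins, pays 10, utility 32 - 10 = 22.
Bid 23 instead: wins, pays 8, utility 32 - 8 = 24.
Since 24 > 22, bidding 23 is strictly better here, so truthful bidding is not dominant.

No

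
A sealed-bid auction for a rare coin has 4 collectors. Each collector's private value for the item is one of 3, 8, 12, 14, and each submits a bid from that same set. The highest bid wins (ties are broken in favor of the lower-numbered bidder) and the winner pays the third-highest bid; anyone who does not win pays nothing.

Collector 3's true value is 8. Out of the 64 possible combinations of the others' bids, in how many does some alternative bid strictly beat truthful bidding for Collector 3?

Others bid (3, 3, 12): truth gives 0; bid 12 gives 5 > 0. Violating.
Others bid (3, 3, 14): truth gives 0; bid 14 gives 5 > 0. Violating.
Others bid (3, 8, 3): truth gives 0; bid 12 gives 5 > 0. Violating.
Others bid (3, 12, 3): truth gives 0; bid 14 gives 5 > 0. Violating.
Others bid (3, 3, 3): truth gives 5; no alternative beats it.
Others bid (3, 3, 8): truth gives 5; no alternative beats it.
(Checking all 64 profiles: 6 have a profitable deviation, 58 do not.)

6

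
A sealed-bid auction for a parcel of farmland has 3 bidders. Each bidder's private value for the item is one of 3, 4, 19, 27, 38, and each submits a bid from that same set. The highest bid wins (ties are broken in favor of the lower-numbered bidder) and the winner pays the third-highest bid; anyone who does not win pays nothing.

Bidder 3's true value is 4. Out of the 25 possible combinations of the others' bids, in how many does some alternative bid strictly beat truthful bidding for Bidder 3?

6

Others bid (3, 4): truth gives 0; bid 19 gives 1 > 0. Violating.
Others bid (3, 19): truth gives 0; bid 27 gives 1 > 0. Violating.
Others bid (3, 27): truth gives 0; bid 38 gives 1 > 0. Violating.
Others bid (4, 3): truth gives 0; bid 19 gives 1 > 0. Violating.
Others bid (3, 3): truth gives 1; no alternative beats it.
Others bid (3, 38): truth gives 0; no alternative beats it.
(Checking all 25 profiles: 6 have a profitable deviation, 19 do not.)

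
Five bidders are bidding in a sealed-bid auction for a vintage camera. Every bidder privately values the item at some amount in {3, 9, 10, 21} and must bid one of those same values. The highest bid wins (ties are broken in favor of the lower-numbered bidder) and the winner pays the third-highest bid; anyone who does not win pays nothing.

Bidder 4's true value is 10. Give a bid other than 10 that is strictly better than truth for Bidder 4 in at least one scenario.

21

Suppose Bidder 1 bids 3, Bidder 2 bids 3, Bidder 3 bids 3 and Bidder 5 bids 21.
Bid 10: loses, pays 0, utility 0.
Bid 21: wins, pays 3, utility 10 - 3 = 7.
So bidding 21 beats truth here (7 > 0).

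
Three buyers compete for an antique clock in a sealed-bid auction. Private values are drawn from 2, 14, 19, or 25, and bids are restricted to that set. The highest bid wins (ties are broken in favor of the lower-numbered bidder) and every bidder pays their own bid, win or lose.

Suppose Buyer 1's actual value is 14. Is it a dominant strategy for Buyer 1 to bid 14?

No

Consider the case where Buyer 2 bids 2 and Buyer 3 bids 2.
Truthful bid 14: wins, pays 14, utility 14 - 14 = 0.
Bid 2 instead: wins, pays 2, utility 14 - 2 = 12.
Since 12 > 0, bidding 2 is strictly better here, so truthful bidding is not dominant.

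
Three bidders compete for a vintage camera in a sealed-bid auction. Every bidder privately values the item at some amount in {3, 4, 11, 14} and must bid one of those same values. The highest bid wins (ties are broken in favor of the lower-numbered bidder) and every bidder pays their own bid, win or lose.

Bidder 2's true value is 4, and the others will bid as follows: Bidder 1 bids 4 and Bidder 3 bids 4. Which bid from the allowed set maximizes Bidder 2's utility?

3

Bid 3: loses but pays 3, utility -3.
Bid 4: loses but pays 4, utility -4.
Bid 11: wins, pays 11, utility 4 - 11 = -7.
Bid 14: wins, pays 14, utility 4 - 14 = -10.
The best choice is 3 with utility -3.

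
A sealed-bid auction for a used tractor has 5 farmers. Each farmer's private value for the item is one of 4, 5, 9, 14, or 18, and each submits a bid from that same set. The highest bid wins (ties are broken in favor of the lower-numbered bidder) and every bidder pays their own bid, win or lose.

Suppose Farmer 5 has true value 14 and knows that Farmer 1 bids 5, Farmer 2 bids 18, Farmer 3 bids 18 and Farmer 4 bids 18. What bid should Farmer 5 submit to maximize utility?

4

Bid 4: loses but pays 4, utility -4.
Bid 5: loses but pays 5, utility -5.
Bid 9: loses but pays 9, utility -9.
Bid 14: loses but pays 14, utility -14.
Bid 18: loses but pays 18, utility -18.
The best choice is 4 with utility -4.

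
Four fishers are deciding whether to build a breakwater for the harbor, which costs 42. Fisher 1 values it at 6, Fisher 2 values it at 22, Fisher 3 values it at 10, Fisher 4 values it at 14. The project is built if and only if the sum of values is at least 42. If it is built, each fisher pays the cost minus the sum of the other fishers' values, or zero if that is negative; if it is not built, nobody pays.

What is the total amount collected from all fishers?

16

Total value 52 ≥ cost 42, so it is built.
Fisher 1: others sum to 46; max(0, 42 - 46) = 0.
Fisher 2: others sum to 30; max(0, 42 - 30) = 12.
Fisher 3: others sum to 42; max(0, 42 - 42) = 0.
Fisher 4: others sum to 38; max(0, 42 - 38) = 4.
Total collected = 0 + 12 + 0 + 4 = 16.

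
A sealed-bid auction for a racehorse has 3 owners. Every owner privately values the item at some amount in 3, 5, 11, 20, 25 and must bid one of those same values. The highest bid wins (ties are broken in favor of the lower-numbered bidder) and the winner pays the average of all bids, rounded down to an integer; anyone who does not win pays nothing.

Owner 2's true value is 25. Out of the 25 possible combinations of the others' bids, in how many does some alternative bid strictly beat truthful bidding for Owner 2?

Others bid (3, 3): truth gives 15; bid 5 gives 22 > 15. Violating.
Others bid (3, 5): truth gives 14; bid 5 gives 21 > 14. Violating.
Others bid (3, 11): truth gives 12; bid 11 gives 17 > 12. Violating.
Others bid (3, 20): truth gives 9; bid 20 gives 11 > 9. Violating.
Others bid (3, 25): truth gives 8; no alternative beats it.
Others bid (5, 25): truth gives 7; no alternative beats it.
(Checking all 25 profiles: 12 have a profitable deviation, 13 do not.)

12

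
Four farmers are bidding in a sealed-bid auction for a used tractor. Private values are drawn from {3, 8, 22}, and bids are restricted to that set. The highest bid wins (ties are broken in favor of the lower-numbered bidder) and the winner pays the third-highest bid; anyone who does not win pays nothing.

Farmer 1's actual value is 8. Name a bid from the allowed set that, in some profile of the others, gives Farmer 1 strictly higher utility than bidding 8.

Suppose Farmer 2 bids 3, Farmer 3 bids 3 and Farmer 4 bids 22.
Bid 8: loses, pays 0, utility 0.
Bid 22: wins, pays 3, utility 8 - 3 = 5.
So bidding 22 beats truth here (5 > 0).

22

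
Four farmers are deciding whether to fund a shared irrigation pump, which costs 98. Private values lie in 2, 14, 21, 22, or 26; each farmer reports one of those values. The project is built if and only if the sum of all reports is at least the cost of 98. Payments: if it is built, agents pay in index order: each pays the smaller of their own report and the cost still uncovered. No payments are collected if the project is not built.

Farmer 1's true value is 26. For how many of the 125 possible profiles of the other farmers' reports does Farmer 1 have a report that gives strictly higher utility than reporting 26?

1

Others report (26, 26, 26): truth gives 0; report 21 gives 5 > 0. Violating.
Others report (2, 2, 2): truth gives 0; no alternative beats it.
Others report (2, 2, 14): truth gives 0; no alternative beats it.
(Checking all 125 profiles: 1 has a profitable deviation, 124 do not.)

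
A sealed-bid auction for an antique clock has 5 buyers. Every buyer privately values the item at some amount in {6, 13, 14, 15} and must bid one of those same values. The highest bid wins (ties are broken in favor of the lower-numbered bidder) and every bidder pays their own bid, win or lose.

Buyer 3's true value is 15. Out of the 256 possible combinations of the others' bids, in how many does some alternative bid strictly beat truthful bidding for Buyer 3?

Others bid (6, 6, 6, 6): truth gives 0; bid 13 gives 2 > 0. Violating.
Others bid (6, 6, 6, 13): truth gives 0; bid 13 gives 2 > 0. Violating.
Others bid (6, 6, 6, 14): truth gives 0; bid 14 gives 1 > 0. Violating.
Others bid (6, 6, 13, 6): truth gives 0; bid 13 gives 2 > 0. Violating.
Others bid (6, 6, 6, 15): truth gives 0; no alternative beats it.
Others bid (6, 6, 13, 15): truth gives 0; no alternative beats it.
(Checking all 256 profiles: 148 have a profitable deviation, 108 do not.)

148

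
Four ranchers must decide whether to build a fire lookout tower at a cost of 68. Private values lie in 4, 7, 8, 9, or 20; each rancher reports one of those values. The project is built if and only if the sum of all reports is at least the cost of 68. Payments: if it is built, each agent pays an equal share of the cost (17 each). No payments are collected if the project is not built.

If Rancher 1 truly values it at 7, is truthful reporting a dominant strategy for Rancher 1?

Yes

Check each profile of the others' reports and compare truth against every alternative report.
Others report (4, 4, 4): truth gives 0, best alternative gives 0.
Others report (4, 4, 7): truth gives 0, best alternative gives 0.
Others report (4, 4, 8): truth gives 0, best alternative gives 0.
Others report (4, 4, 9): truth gives 0, best alternative gives 0.
Others report (4, 4, 20): truth gives 0, best alternative gives 0.
Others report (4, 7, 4): truth gives 0, best alternative gives 0.
(Remaining 119 profiles checked similarly; truth is weakly best in each.)
In every case the truthful report is at least as good as any alternative, so it is a dominant strategy.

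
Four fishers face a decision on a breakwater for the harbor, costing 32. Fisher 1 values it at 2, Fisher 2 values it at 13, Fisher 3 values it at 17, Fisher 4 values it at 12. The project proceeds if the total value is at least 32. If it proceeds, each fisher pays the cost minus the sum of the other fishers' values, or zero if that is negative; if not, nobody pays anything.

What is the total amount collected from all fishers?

6

Total value 44 ≥ cost 32, so it is built.
Fisher 1: others sum to 42; max(0, 32 - 42) = 0.
Fisher 2: others sum to 31; max(0, 32 - 31) = 1.
Fisher 3: others sum to 27; max(0, 32 - 27) = 5.
Fisher 4: others sum to 32; max(0, 32 - 32) = 0.
Total collected = 0 + 1 + 5 + 0 = 6.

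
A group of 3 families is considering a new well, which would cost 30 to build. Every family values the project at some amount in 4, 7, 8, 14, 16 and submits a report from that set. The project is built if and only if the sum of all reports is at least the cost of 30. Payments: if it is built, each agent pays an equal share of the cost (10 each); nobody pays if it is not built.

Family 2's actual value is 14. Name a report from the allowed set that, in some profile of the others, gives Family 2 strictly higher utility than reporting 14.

16

Suppose Family 1 reports 7 and Family 3 reports 7.
Report 14: project not built, utility 0.
Report 16: project built, pays 10, utility 14 - 10 = 4.
So reporting 16 beats truth here (4 > 0).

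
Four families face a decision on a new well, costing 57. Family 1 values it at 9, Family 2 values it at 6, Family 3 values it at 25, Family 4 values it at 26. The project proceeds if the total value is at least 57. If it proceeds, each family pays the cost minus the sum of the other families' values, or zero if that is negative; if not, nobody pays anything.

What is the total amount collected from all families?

Total value 66 ≥ cost 57, so it is built.
Family 1: others sum to 57; max(0, 57 - 57) = 0.
Family 2: others sum to 60; max(0, 57 - 60) = 0.
Family 3: others sum to 41; max(0, 57 - 41) = 16.
Family 4: others sum to 40; max(0, 57 - 40) = 17.
Total collected = 0 + 0 + 16 + 17 = 33.

33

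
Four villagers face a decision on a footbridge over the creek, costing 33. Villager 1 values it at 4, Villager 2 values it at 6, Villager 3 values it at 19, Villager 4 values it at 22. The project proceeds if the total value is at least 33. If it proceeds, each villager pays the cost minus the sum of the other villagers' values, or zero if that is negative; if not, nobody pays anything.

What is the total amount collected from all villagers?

Total value 51 ≥ cost 33, so it is built.
Villager 1: others sum to 47; max(0, 33 - 47) = 0.
Villager 2: others sum to 45; max(0, 33 - 45) = 0.
Villager 3: others sum to 32; max(0, 33 - 32) = 1.
Villager 4: others sum to 29; max(0, 33 - 29) = 4.
Total collected = 0 + 0 + 1 + 4 = 5.

5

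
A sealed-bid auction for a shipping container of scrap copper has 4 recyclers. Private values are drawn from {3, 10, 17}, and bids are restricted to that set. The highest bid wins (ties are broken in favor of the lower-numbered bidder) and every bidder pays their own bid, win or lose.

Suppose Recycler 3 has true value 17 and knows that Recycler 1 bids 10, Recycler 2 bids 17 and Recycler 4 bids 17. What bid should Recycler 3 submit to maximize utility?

Bid 3: loses but pays 3, utility -3.
Bid 10: loses but pays 10, utility -10.
Bid 17: loses but pays 17, utility -17.
The best choice is 3 with utility -3.

3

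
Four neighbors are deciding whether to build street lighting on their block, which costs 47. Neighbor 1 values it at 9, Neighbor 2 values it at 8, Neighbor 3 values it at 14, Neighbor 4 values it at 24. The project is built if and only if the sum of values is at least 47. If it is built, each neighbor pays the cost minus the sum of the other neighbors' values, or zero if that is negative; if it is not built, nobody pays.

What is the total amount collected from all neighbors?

23

Total value 55 ≥ cost 47, so it is built.
Neighbor 1: others sum to 46; max(0, 47 - 46) = 1.
Neighbor 2: others sum to 47; max(0, 47 - 47) = 0.
Neighbor 3: others sum to 41; max(0, 47 - 41) = 6.
Neighbor 4: others sum to 31; max(0, 47 - 31) = 16.
Total collected = 1 + 0 + 6 + 16 = 23.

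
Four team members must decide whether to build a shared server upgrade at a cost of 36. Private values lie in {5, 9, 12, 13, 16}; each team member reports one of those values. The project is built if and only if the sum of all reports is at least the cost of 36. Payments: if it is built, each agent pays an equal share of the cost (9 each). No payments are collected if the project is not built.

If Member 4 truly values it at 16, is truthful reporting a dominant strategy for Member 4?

Yes

Check each profile of the others' reports and compare truth against every alternative report.
Others report (5, 5, 12): truth gives 7, best alternative gives 0.
Others report (5, 12, 5): truth gives 7, best alternative gives 0.
Others report (12, 5, 5): truth gives 7, best alternative gives 0.
Others report (5, 5, 13): truth gives 7, best alternative gives 7.
Others report (5, 5, 16): truth gives 7, best alternative gives 7.
Others report (5, 9, 9): truth gives 7, best alternative gives 7.
(Remaining 119 profiles checked similarly; truth is weakly best in each.)
In every case the truthful report is at least as good as any alternative, so it is a dominant strategy.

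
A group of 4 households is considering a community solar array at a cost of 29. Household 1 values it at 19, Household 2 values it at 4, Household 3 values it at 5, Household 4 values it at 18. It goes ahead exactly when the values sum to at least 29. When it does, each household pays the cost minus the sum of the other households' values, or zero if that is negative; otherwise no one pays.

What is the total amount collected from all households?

Total value 46 ≥ cost 29, so it is built.
Household 1: others sum to 27; max(0, 29 - 27) = 2.
Household 2: others sum to 42; max(0, 29 - 42) = 0.
Household 3: others sum to 41; max(0, 29 - 41) = 0.
Household 4: others sum to 28; max(0, 29 - 28) = 1.
Total collected = 2 + 0 + 0 + 1 = 3.

3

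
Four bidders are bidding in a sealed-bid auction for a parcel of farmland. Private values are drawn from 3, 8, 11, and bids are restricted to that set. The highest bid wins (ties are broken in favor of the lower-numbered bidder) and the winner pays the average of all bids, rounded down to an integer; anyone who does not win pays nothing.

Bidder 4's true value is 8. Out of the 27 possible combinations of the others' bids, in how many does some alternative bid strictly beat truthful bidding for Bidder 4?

Others bid (3, 3, 8): truth gives 0; bid 11 gives 2 > 0. Violating.
Others bid (3, 8, 3): truth gives 0; bid 11 gives 2 > 0. Violating.
Others bid (3, 8, 8): truth gives 0; bid 11 gives 1 > 0. Violating.
Others bid (8, 3, 3): truth gives 0; bid 11 gives 2 > 0. Violating.
Others bid (3, 3, 3): truth gives 4; no alternative beats it.
Others bid (3, 3, 11): truth gives 0; no alternative beats it.
(Checking all 27 profiles: 6 have a profitable deviation, 21 do not.)

6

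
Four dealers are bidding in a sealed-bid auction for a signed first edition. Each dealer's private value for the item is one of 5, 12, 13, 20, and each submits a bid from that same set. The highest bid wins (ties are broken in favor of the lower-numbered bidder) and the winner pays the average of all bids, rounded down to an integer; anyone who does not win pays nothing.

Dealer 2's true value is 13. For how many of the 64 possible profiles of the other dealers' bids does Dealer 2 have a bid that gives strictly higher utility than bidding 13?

8

Others bid (5, 5, 5): truth gives 6; bid 12 gives 7 > 6. Violating.
Others bid (5, 5, 20): truth gives 0; bid 20 gives 1 > 0. Violating.
Others bid (5, 20, 5): truth gives 0; bid 20 gives 1 > 0. Violating.
Others bid (13, 5, 5): truth gives 0; bid 20 gives 3 > 0. Violating.
Others bid (5, 5, 12): truth gives 5; no alternative beats it.
Others bid (5, 5, 13): truth gives 4; no alternative beats it.
(Checking all 64 profiles: 8 have a profitable deviation, 56 do not.)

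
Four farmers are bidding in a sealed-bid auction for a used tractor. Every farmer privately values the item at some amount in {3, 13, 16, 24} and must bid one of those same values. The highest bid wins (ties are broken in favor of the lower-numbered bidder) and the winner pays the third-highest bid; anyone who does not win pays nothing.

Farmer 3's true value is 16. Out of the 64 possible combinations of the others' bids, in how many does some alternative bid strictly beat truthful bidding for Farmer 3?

12

Others bid (3, 3, 24): truth gives 0; bid 24 gives 13 > 0. Violating.
Others bid (3, 13, 24): truth gives 0; bid 24 gives 3 > 0. Violating.
Others bid (3, 16, 3): truth gives 0; bid 24 gives 13 > 0. Violating.
Others bid (3, 16, 13): truth gives 0; bid 24 gives 3 > 0. Violating.
Others bid (3, 3, 3): truth gives 13; no alternative beats it.
Others bid (3, 3, 13): truth gives 13; no alternative beats it.
(Checking all 64 profiles: 12 have a profitable deviation, 52 do not.)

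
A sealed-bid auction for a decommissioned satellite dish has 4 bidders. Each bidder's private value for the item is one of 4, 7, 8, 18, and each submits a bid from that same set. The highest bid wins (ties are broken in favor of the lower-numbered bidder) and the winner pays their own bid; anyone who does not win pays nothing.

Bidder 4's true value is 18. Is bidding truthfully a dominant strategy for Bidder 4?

Consider the case where Bidder 1 bids 4, Bidder 2 bids 4 and Bidder 3 bids 4.
Truthful bid 18: wins, pays 18, utility 18 - 18 = 0.
Bid 7 instead: wins, pays 7, utility 18 - 7 = 11.
Since 11 > 0, bidding 7 is strictly better here, so truthful bidding is not dominant.

No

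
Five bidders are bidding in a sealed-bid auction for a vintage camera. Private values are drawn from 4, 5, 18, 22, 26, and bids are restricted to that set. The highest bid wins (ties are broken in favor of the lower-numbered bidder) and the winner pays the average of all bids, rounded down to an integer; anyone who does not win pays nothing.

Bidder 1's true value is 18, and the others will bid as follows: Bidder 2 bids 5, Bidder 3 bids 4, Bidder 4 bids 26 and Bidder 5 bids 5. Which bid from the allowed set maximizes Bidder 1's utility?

Bid 4: loses, pays 0, utility 0.
Bid 5: loses, pays 0, utility 0.
Bid 18: loses, pays 0, utility 0.
Bid 22: loses, pays 0, utility 0.
Bid 26: wins, pays 13, utility 18 - 13 = 5.
The best choice is 26 with utility 5.

26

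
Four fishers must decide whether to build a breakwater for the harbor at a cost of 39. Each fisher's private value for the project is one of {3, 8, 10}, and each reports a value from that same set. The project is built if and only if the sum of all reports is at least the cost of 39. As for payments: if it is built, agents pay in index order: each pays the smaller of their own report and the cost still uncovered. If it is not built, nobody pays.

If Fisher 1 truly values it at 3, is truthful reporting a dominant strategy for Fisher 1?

Check each profile of the others' reports and compare truth against every alternative report.
Others report (3, 3, 3): truth gives 0, best alternative gives 0.
Others report (3, 3, 8): truth gives 0, best alternative gives 0.
Others report (3, 3, 10): truth gives 0, best alternative gives 0.
Others report (3, 8, 3): truth gives 0, best alternative gives 0.
Others report (3, 8, 8): truth gives 0, best alternative gives 0.
Others report (3, 8, 10): truth gives 0, best alternative gives 0.
(Remaining 21 profiles checked similarly; truth is weakly best in each.)
In every case the truthful report is at least as good as any alternative, so it is a dominant strategy.

Yes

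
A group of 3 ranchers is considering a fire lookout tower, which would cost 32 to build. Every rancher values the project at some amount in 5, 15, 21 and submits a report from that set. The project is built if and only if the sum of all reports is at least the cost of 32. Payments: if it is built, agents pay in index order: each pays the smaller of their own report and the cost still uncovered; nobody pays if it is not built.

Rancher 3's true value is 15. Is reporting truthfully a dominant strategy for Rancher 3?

Check each profile of the others' reports and compare truth against every alternative report.
Others report (15, 21): truth gives 15, best alternative gives 15.
Others report (21, 15): truth gives 15, best alternative gives 15.
Others report (21, 21): truth gives 15, best alternative gives 15.
Others report (15, 15): truth gives 13, best alternative gives 13.
Others report (5, 21): truth gives 9, best alternative gives 9.
Others report (21, 5): truth gives 9, best alternative gives 9.
(Remaining 3 profiles checked similarly; truth is weakly best in each.)
In every case the truthful report is at least as good as any alternative, so it is a dominant strategy.

Yes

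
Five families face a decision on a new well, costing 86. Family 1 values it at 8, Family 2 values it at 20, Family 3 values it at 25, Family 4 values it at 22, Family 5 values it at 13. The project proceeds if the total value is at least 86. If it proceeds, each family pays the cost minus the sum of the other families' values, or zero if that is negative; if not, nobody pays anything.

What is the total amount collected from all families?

78

Total value 88 ≥ cost 86, so it is built.
Family 1: others sum to 80; max(0, 86 - 80) = 6.
Family 2: others sum to 68; max(0, 86 - 68) = 18.
Family 3: others sum to 63; max(0, 86 - 63) = 23.
Family 4: others sum to 66; max(0, 86 - 66) = 20.
Family 5: others sum to 75; max(0, 86 - 75) = 11.
Total collected = 6 + 18 + 23 + 20 + 11 = 78.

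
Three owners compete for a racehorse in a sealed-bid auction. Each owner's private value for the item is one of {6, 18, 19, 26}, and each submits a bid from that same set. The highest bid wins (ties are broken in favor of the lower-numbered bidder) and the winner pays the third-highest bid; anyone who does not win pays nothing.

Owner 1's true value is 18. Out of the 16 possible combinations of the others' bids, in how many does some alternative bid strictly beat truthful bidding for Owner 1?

Others bid (6, 19): truth gives 0; bid 19 gives 12 > 0. Violating.
Others bid (6, 26): truth gives 0; bid 26 gives 12 > 0. Violating.
Others bid (19, 6): truth gives 0; bid 19 gives 12 > 0. Violating.
Others bid (26, 6): truth gives 0; bid 26 gives 12 > 0. Violating.
Others bid (6, 6): truth gives 12; no alternative beats it.
Others bid (6, 18): truth gives 12; no alternative beats it.
(Checking all 16 profiles: 4 have a profitable deviation, 12 do not.)

4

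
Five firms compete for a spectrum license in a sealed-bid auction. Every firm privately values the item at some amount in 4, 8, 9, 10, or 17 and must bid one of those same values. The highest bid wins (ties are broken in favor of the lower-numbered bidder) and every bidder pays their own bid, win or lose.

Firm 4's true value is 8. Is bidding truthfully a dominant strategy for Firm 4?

No

Consider the case where Firm 1 bids 4, Firm 2 bids 4, Firm 3 bids 4 and Firm 5 bids 9.
Truthful bid 8: loses but pays 8, utility -8.
Bid 4 instead: loses but pays 4, utility -4.
Since -4 > -8, bidding 4 is strictly better here, so truthful bidding is not dominant.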